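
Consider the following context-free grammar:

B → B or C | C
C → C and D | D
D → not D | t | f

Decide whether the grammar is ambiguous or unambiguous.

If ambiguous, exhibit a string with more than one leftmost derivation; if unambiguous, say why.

Unambiguous - every string in the language has a unique leftmost derivation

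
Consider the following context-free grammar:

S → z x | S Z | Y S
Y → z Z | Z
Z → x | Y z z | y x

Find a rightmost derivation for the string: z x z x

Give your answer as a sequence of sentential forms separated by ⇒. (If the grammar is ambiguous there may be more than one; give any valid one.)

S ⇒ Y S ⇒ Y z x ⇒ z Z z x ⇒ z x z x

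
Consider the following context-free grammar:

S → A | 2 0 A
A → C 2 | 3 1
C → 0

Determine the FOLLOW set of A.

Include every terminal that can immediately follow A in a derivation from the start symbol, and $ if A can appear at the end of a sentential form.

We compute FOLLOW(A) using the standard algorithm.
FOLLOW(S) starts with {$}.
FIRST(A) = {0, 3}
FIRST(C) = {0}
FIRST(S) = {0, 2, 3}
FOLLOW(A) = {$}
FOLLOW(C) = {2}
FOLLOW(S) = {$}
Therefore, FOLLOW(A) = {$}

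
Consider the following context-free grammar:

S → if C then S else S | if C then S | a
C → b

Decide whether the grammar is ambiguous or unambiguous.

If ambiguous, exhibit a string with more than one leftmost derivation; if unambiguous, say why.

Ambiguous - the string 'if b then if b then a else a' has two distinct leftmost derivations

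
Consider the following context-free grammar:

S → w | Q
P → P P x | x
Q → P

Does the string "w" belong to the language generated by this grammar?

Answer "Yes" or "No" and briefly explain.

Yes - a valid derivation exists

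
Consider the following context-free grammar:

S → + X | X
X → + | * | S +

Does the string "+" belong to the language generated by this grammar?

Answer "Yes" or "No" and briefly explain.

Yes - a valid derivation exists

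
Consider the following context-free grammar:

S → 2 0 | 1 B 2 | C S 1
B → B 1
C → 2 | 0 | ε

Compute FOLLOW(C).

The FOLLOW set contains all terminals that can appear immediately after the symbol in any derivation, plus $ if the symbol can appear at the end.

We compute FOLLOW(C) using the standard algorithm.
FOLLOW(S) starts with {$}.
FIRST(B) = {}
FIRST(C) = {0, 2, ε}
FIRST(S) = {0, 1, 2}
FOLLOW(B) = {1, 2}
FOLLOW(C) = {0, 1, 2}
FOLLOW(S) = {$, 1}
Therefore, FOLLOW(C) = {0, 1, 2}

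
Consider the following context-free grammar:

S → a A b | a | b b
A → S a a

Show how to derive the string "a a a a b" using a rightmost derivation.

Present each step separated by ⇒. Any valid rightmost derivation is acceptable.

S ⇒ a A b ⇒ a S a a b ⇒ a a a a b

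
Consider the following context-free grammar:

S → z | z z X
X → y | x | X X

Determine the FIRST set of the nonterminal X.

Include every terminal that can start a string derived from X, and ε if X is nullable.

We compute FIRST(X) using the standard algorithm.
FIRST(S) = {z}
FIRST(X) = {x, y}
Therefore, FIRST(X) = {x, y}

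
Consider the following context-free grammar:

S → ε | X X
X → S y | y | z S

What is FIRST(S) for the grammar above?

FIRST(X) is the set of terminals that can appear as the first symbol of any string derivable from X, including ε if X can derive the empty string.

We compute FIRST(S) using the standard algorithm.
FIRST(S) = {y, z, ε}
FIRST(X) = {y, z}
Therefore, FIRST(S) = {y, z, ε}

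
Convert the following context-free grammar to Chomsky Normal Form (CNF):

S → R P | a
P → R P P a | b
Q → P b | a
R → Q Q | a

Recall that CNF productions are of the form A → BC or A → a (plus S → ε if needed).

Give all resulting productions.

S → a; TA → a; P → b; TB → b; Q → a; R → a; S → R P; P → R X0; X0 → P X1; X1 → P TA; Q → P TB; R → Q Q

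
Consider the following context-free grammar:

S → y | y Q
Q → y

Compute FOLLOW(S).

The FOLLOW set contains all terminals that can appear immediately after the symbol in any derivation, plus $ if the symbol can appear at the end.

We compute FOLLOW(S) using the standard algorithm.
FOLLOW(S) starts with {$}.
FIRST(Q) = {y}
FIRST(S) = {y}
FOLLOW(Q) = {$}
FOLLOW(S) = {$}
Therefore, FOLLOW(S) = {$}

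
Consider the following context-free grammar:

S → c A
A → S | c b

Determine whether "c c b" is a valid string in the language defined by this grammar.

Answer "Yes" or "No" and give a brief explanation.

Yes - a valid derivation exists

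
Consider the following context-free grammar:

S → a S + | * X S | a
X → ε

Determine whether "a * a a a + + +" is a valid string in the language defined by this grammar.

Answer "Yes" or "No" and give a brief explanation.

Yes - a valid derivation exists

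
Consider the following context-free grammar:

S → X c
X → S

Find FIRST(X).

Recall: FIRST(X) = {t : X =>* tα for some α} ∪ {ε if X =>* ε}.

We compute FIRST(X) using the standard algorithm.
FIRST(S) = {}
FIRST(X) = {}
Therefore, FIRST(X) = {}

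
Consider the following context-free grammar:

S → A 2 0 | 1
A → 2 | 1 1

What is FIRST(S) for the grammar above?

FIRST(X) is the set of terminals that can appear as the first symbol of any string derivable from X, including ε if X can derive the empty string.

We compute FIRST(S) using the standard algorithm.
FIRST(A) = {1, 2}
FIRST(S) = {1, 2}
Therefore, FIRST(S) = {1, 2}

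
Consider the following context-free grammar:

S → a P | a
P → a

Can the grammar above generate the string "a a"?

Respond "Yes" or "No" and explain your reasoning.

Yes - a valid derivation exists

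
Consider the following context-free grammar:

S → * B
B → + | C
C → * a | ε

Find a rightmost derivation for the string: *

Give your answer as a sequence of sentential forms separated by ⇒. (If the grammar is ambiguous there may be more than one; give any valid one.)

S ⇒ * B ⇒ * C ⇒ *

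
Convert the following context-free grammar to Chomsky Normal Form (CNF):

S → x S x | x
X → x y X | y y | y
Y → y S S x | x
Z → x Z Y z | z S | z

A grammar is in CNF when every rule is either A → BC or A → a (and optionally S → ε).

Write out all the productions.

TX → x; S → x; TY → y; X → y; Y → x; TZ → z; Z → z; S → TX X0; X0 → S TX; X → TX X1; X1 → TY X; X → TY TY; Y → TY X2; X2 → S X3; X3 → S TX; Z → TX X4; X4 → Z X5; X5 → Y TZ; Z → TZ S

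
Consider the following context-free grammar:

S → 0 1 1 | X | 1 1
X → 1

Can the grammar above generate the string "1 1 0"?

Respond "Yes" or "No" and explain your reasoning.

No - no valid derivation exists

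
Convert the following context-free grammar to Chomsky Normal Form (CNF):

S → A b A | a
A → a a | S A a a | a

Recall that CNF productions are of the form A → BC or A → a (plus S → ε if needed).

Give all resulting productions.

TB → b; S → a; TA → a; A → a; S → A X0; X0 → TB A; A → TA TA; A → S X1; X1 → A X2; X2 → TA TA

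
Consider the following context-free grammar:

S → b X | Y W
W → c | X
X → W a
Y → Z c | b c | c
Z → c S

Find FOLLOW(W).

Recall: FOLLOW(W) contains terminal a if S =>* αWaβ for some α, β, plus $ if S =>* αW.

We compute FOLLOW(W) using the standard algorithm.
FOLLOW(S) starts with {$}.
FIRST(S) = {b, c}
FIRST(W) = {c}
FIRST(X) = {c}
FIRST(Y) = {b, c}
FIRST(Z) = {c}
FOLLOW(S) = {$, c}
FOLLOW(W) = {$, a, c}
FOLLOW(X) = {$, a, c}
FOLLOW(Y) = {c}
FOLLOW(Z) = {c}
Therefore, FOLLOW(W) = {$, a, c}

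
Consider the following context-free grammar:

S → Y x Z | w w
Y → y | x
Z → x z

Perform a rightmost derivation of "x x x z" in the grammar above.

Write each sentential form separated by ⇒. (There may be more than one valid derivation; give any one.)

S ⇒ Y x Z ⇒ Y x x z ⇒ x x x z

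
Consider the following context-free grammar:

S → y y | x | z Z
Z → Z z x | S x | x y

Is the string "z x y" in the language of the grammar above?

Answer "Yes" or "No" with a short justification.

Yes - a valid derivation exists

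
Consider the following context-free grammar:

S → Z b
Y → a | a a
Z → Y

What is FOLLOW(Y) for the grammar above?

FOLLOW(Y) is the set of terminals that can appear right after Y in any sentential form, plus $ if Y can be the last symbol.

We compute FOLLOW(Y) using the standard algorithm.
FOLLOW(S) starts with {$}.
FIRST(S) = {a}
FIRST(Y) = {a}
FIRST(Z) = {a}
FOLLOW(S) = {$}
FOLLOW(Y) = {b}
FOLLOW(Z) = {b}
Therefore, FOLLOW(Y) = {b}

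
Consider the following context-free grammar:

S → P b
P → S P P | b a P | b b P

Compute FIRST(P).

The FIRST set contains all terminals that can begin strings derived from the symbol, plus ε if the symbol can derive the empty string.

We compute FIRST(P) using the standard algorithm.
FIRST(P) = {b}
FIRST(S) = {b}
Therefore, FIRST(P) = {b}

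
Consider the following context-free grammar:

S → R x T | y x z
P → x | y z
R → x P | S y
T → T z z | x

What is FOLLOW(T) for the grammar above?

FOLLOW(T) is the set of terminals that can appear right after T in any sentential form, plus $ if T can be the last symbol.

We compute FOLLOW(T) using the standard algorithm.
FOLLOW(S) starts with {$}.
FIRST(P) = {x, y}
FIRST(R) = {x, y}
FIRST(S) = {x, y}
FIRST(T) = {x}
FOLLOW(P) = {x}
FOLLOW(R) = {x}
FOLLOW(S) = {$, y}
FOLLOW(T) = {$, y, z}
Therefore, FOLLOW(T) = {$, y, z}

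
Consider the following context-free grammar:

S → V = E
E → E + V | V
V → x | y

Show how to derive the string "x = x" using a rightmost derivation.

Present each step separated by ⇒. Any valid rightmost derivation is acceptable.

S ⇒ V = E ⇒ V = V ⇒ V = x ⇒ x = x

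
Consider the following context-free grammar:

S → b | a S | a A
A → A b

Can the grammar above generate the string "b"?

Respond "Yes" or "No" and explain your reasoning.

Yes - a valid derivation exists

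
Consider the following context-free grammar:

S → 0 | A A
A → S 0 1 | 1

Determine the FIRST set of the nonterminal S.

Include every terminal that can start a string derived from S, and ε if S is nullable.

We compute FIRST(S) using the standard algorithm.
FIRST(A) = {0, 1}
FIRST(S) = {0, 1}
Therefore, FIRST(S) = {0, 1}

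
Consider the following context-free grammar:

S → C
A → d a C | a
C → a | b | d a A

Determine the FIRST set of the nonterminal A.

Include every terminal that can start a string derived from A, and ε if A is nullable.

We compute FIRST(A) using the standard algorithm.
FIRST(A) = {a, d}
FIRST(C) = {a, b, d}
FIRST(S) = {a, b, d}
Therefore, FIRST(A) = {a, d}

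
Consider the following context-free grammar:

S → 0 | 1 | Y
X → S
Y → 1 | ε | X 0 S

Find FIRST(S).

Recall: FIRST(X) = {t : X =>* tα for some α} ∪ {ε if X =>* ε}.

We compute FIRST(S) using the standard algorithm.
FIRST(S) = {0, 1, ε}
FIRST(X) = {0, 1, ε}
FIRST(Y) = {0, 1, ε}
Therefore, FIRST(S) = {0, 1, ε}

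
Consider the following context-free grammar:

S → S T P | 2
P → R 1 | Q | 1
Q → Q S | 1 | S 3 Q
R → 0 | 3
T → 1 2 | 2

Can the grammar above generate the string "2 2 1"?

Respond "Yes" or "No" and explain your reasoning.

Yes - a valid derivation exists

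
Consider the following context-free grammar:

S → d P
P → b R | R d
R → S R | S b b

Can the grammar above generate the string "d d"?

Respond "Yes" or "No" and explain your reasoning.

No - no valid derivation exists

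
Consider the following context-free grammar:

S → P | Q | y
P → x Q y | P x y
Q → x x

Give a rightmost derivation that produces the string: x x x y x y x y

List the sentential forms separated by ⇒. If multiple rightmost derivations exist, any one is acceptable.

S ⇒ P ⇒ P x y ⇒ P x y x y ⇒ x Q y x y x y ⇒ x x x y x y x y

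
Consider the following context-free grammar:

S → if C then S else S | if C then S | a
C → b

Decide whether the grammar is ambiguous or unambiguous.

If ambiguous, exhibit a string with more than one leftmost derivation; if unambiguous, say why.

Ambiguous - the string 'if b then if b then a else a' has two distinct leftmost derivations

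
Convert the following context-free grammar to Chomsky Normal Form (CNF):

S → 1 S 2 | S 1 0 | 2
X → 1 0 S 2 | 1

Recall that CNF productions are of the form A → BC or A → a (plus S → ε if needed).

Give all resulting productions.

T1 → 1; T2 → 2; T0 → 0; S → 2; X → 1; S → T1 X0; X0 → S T2; S → S X1; X1 → T1 T0; X → T1 X2; X2 → T0 X3; X3 → S T2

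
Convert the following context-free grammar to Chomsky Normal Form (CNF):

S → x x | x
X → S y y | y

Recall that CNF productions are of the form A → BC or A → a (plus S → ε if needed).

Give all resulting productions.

TX → x; S → x; TY → y; X → y; S → TX TX; X → S X0; X0 → TY TY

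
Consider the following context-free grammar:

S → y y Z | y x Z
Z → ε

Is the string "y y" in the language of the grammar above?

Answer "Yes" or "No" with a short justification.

Yes - a valid derivation exists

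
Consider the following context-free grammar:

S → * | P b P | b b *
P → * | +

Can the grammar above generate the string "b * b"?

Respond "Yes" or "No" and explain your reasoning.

No - no valid derivation exists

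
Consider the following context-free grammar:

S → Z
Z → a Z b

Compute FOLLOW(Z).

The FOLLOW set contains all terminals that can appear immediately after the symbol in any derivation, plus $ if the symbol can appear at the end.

We compute FOLLOW(Z) using the standard algorithm.
FOLLOW(S) starts with {$}.
FIRST(S) = {a}
FIRST(Z) = {a}
FOLLOW(S) = {$}
FOLLOW(Z) = {$, b}
Therefore, FOLLOW(Z) = {$, b}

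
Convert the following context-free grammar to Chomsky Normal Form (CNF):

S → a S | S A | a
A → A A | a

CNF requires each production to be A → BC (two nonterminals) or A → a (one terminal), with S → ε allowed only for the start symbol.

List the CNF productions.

TA → a; S → a; A → a; S → TA S; S → S A; A → A A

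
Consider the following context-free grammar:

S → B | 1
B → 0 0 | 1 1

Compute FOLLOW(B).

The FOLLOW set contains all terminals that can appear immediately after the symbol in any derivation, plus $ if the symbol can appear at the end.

We compute FOLLOW(B) using the standard algorithm.
FOLLOW(S) starts with {$}.
FIRST(B) = {0, 1}
FIRST(S) = {0, 1}
FOLLOW(B) = {$}
FOLLOW(S) = {$}
Therefore, FOLLOW(B) = {$}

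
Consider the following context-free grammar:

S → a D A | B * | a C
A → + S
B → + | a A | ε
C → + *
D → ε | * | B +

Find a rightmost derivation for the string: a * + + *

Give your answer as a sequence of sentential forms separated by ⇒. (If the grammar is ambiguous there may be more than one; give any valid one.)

S ⇒ a D A ⇒ a D + S ⇒ a D + B * ⇒ a D + + * ⇒ a * + + *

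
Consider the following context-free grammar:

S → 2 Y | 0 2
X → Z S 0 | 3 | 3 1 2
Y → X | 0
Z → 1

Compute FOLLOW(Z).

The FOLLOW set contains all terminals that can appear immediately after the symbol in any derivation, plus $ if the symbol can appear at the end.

We compute FOLLOW(Z) using the standard algorithm.
FOLLOW(S) starts with {$}.
FIRST(S) = {0, 2}
FIRST(X) = {1, 3}
FIRST(Y) = {0, 1, 3}
FIRST(Z) = {1}
FOLLOW(S) = {$, 0}
FOLLOW(X) = {$, 0}
FOLLOW(Y) = {$, 0}
FOLLOW(Z) = {0, 2}
Therefore, FOLLOW(Z) = {0, 2}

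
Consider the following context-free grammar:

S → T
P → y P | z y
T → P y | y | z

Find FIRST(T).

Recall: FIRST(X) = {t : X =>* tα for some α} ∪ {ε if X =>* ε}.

We compute FIRST(T) using the standard algorithm.
FIRST(P) = {y, z}
FIRST(S) = {y, z}
FIRST(T) = {y, z}
Therefore, FIRST(T) = {y, z}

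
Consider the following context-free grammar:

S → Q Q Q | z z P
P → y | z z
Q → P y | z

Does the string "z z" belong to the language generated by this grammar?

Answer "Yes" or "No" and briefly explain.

No - no valid derivation exists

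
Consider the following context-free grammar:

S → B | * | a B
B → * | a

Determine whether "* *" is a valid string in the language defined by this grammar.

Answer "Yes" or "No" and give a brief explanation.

No - no valid derivation exists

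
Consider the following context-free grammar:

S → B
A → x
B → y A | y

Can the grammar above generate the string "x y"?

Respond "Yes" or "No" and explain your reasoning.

No - no valid derivation exists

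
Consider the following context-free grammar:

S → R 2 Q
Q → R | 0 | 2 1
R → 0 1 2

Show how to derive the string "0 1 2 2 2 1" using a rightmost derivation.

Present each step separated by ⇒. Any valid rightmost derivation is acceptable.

S ⇒ R 2 Q ⇒ R 2 2 1 ⇒ 0 1 2 2 2 1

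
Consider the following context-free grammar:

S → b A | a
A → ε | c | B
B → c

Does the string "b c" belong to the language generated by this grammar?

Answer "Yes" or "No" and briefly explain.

Yes - a valid derivation exists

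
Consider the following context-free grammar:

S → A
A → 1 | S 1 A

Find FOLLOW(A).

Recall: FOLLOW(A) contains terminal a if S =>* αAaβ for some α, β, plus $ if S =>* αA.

We compute FOLLOW(A) using the standard algorithm.
FOLLOW(S) starts with {$}.
FIRST(A) = {1}
FIRST(S) = {1}
FOLLOW(A) = {$, 1}
FOLLOW(S) = {$, 1}
Therefore, FOLLOW(A) = {$, 1}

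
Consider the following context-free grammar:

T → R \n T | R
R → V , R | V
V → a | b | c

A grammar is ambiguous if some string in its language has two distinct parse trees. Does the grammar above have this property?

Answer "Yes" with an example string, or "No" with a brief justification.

No - the grammar is unambiguous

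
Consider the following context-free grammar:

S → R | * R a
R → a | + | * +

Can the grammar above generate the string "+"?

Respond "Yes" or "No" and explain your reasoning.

Yes - a valid derivation exists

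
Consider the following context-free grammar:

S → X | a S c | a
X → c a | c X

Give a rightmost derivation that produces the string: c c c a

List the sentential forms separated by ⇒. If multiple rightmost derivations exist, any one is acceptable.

S ⇒ X ⇒ c X ⇒ c c X ⇒ c c c a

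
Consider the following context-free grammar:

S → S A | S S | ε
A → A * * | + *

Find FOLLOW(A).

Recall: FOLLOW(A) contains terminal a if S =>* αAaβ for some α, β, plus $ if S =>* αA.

We compute FOLLOW(A) using the standard algorithm.
FOLLOW(S) starts with {$}.
FIRST(A) = {+}
FIRST(S) = {+, ε}
FOLLOW(A) = {$, *, +}
FOLLOW(S) = {$, +}
Therefore, FOLLOW(A) = {$, *, +}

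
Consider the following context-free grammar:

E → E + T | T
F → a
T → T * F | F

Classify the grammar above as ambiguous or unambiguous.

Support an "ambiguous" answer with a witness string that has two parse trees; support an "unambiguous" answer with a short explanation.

Unambiguous - every string in the language has a unique parse tree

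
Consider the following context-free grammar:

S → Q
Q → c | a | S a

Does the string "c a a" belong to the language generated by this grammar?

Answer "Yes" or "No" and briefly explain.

Yes - a valid derivation exists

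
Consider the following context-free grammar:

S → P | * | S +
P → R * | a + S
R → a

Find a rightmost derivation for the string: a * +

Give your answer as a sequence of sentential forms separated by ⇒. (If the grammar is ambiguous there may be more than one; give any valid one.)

S ⇒ S + ⇒ P + ⇒ R * + ⇒ a * +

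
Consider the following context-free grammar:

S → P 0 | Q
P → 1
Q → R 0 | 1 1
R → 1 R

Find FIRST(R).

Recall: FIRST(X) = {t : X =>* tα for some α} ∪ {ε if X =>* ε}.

We compute FIRST(R) using the standard algorithm.
FIRST(P) = {1}
FIRST(Q) = {1}
FIRST(R) = {1}
FIRST(S) = {1}
Therefore, FIRST(R) = {1}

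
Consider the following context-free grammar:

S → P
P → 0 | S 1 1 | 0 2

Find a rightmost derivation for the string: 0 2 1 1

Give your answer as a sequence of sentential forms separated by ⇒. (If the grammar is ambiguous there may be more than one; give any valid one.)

S ⇒ P ⇒ S 1 1 ⇒ P 1 1 ⇒ 0 2 1 1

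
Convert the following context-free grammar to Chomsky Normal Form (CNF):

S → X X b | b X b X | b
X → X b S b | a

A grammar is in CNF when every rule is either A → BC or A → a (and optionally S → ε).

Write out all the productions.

TB → b; S → b; X → a; S → X X0; X0 → X TB; S → TB X1; X1 → X X2; X2 → TB X; X → X X3; X3 → TB X4; X4 → S TB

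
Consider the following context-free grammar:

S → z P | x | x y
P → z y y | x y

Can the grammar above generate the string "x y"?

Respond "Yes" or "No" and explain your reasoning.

Yes - a valid derivation exists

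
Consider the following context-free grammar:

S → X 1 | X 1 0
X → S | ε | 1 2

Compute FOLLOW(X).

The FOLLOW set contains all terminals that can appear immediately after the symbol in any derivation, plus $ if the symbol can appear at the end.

We compute FOLLOW(X) using the standard algorithm.
FOLLOW(S) starts with {$}.
FIRST(S) = {1}
FIRST(X) = {1, ε}
FOLLOW(S) = {$, 1}
FOLLOW(X) = {1}
Therefore, FOLLOW(X) = {1}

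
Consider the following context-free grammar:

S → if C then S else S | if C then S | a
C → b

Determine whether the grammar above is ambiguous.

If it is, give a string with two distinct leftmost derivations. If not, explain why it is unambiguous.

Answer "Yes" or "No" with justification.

Yes - the string 'if b then if b then if b then a else a' has two distinct leftmost derivations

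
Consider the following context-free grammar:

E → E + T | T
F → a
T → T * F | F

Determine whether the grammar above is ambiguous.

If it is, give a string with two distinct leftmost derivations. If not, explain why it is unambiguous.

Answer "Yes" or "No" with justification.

No - the grammar is unambiguous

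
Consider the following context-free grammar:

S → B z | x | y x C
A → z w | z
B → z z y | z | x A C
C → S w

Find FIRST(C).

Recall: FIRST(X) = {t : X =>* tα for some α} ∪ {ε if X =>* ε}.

We compute FIRST(C) using the standard algorithm.
FIRST(A) = {z}
FIRST(B) = {x, z}
FIRST(C) = {x, y, z}
FIRST(S) = {x, y, z}
Therefore, FIRST(C) = {x, y, z}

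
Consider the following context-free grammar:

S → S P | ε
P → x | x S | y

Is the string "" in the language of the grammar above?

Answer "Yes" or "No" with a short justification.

Yes - a valid derivation exists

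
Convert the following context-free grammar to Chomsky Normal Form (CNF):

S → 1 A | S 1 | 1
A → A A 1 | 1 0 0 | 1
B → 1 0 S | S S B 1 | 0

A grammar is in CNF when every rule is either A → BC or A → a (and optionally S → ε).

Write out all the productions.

T1 → 1; S → 1; T0 → 0; A → 1; B → 0; S → T1 A; S → S T1; A → A X0; X0 → A T1; A → T1 X1; X1 → T0 T0; B → T1 X2; X2 → T0 S; B → S X3; X3 → S X4; X4 → B T1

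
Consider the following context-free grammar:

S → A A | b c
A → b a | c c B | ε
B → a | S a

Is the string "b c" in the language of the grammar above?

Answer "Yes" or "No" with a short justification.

Yes - a valid derivation exists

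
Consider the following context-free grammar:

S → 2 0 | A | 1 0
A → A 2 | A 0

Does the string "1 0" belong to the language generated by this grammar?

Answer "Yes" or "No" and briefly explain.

Yes - a valid derivation exists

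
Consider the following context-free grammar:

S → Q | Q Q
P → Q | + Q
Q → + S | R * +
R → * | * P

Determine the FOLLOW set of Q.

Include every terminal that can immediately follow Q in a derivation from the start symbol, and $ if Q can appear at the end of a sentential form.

We compute FOLLOW(Q) using the standard algorithm.
FOLLOW(S) starts with {$}.
FIRST(P) = {*, +}
FIRST(Q) = {*, +}
FIRST(R) = {*}
FIRST(S) = {*, +}
FOLLOW(P) = {*}
FOLLOW(Q) = {$, *, +}
FOLLOW(R) = {*}
FOLLOW(S) = {$, *, +}
Therefore, FOLLOW(Q) = {$, *, +}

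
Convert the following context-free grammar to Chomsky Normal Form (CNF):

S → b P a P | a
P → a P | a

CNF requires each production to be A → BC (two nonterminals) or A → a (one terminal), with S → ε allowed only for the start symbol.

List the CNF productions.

TB → b; TA → a; S → a; P → a; S → TB X0; X0 → P X1; X1 → TA P; P → TA P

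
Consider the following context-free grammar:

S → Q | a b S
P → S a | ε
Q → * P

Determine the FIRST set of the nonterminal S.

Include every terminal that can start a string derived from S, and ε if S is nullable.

We compute FIRST(S) using the standard algorithm.
FIRST(P) = {*, a, ε}
FIRST(Q) = {*}
FIRST(S) = {*, a}
Therefore, FIRST(S) = {*, a}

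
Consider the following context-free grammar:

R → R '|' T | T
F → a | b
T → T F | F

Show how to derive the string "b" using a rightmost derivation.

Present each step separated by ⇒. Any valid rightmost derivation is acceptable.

R ⇒ T ⇒ F ⇒ b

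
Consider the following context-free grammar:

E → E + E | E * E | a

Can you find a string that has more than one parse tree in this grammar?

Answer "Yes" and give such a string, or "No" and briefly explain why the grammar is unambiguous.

Yes - the string 'a * a * a * a * a' has two distinct parse trees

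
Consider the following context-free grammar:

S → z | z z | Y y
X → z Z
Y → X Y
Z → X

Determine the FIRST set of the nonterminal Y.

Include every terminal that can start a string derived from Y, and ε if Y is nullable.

We compute FIRST(Y) using the standard algorithm.
FIRST(S) = {z}
FIRST(X) = {z}
FIRST(Y) = {z}
FIRST(Z) = {z}
Therefore, FIRST(Y) = {z}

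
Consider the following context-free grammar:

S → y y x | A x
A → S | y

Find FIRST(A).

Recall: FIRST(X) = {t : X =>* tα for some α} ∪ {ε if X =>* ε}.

We compute FIRST(A) using the standard algorithm.
FIRST(A) = {y}
FIRST(S) = {y}
Therefore, FIRST(A) = {y}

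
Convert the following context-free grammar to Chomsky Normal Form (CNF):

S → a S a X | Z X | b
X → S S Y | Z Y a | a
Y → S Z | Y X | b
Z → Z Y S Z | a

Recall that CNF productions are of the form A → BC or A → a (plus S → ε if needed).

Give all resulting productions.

TA → a; S → b; X → a; Y → b; Z → a; S → TA X0; X0 → S X1; X1 → TA X; S → Z X; X → S X2; X2 → S Y; X → Z X3; X3 → Y TA; Y → S Z; Y → Y X; Z → Z X4; X4 → Y X5; X5 → S Z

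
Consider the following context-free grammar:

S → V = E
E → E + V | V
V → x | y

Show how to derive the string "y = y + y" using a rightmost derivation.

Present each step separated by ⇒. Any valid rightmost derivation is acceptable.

S ⇒ V = E ⇒ V = E + V ⇒ V = E + y ⇒ V = V + y ⇒ V = y + y ⇒ y = y + y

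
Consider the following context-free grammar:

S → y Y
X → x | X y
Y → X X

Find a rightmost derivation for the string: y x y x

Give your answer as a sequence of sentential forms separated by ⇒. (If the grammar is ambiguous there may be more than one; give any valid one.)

S ⇒ y Y ⇒ y X X ⇒ y X x ⇒ y X y x ⇒ y x y x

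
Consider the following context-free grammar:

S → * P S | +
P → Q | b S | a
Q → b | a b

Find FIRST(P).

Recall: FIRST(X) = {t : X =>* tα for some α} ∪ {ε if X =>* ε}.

We compute FIRST(P) using the standard algorithm.
FIRST(P) = {a, b}
FIRST(Q) = {a, b}
FIRST(S) = {*, +}
Therefore, FIRST(P) = {a, b}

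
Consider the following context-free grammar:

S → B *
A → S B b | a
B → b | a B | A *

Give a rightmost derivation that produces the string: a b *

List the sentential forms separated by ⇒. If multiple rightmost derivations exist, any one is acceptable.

S ⇒ B * ⇒ a B * ⇒ a b *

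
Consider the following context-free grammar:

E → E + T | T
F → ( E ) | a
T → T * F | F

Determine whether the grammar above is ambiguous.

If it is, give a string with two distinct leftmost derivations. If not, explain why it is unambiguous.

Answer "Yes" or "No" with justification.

No - the grammar is unambiguous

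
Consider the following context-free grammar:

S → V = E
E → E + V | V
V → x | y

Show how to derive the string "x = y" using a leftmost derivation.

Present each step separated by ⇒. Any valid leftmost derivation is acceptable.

S ⇒ V = E ⇒ x = E ⇒ x = V ⇒ x = y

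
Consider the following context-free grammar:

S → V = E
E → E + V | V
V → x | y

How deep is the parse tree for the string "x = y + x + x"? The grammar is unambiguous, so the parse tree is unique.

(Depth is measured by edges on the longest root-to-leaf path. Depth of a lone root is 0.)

5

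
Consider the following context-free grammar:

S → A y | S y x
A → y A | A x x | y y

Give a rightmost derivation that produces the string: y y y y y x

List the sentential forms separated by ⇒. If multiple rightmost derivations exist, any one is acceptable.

S ⇒ S y x ⇒ A y y x ⇒ y A y y x ⇒ y y y y y x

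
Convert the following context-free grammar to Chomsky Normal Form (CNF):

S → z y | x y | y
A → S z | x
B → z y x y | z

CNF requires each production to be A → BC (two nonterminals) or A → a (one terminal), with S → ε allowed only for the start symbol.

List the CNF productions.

TZ → z; TY → y; TX → x; S → y; A → x; B → z; S → TZ TY; S → TX TY; A → S TZ; B → TZ X0; X0 → TY X1; X1 → TX TY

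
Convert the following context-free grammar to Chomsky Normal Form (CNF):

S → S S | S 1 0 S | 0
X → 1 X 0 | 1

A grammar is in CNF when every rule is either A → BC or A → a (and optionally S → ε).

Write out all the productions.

T1 → 1; T0 → 0; S → 0; X → 1; S → S S; S → S X0; X0 → T1 X1; X1 → T0 S; X → T1 X2; X2 → X T0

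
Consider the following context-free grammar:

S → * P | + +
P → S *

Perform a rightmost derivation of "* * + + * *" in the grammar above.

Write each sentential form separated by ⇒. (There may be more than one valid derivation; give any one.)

S ⇒ * P ⇒ * S * ⇒ * * P * ⇒ * * S * * ⇒ * * + + * *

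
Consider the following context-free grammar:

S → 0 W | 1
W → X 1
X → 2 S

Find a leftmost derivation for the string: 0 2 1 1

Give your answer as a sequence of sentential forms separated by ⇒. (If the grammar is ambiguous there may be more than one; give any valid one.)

S ⇒ 0 W ⇒ 0 X 1 ⇒ 0 2 S 1 ⇒ 0 2 1 1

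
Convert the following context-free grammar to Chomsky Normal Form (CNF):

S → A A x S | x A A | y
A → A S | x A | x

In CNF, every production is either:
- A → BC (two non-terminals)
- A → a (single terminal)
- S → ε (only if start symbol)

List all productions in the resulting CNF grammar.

TX → x; S → y; A → x; S → A X0; X0 → A X1; X1 → TX S; S → TX X2; X2 → A A; A → A S; A → TX A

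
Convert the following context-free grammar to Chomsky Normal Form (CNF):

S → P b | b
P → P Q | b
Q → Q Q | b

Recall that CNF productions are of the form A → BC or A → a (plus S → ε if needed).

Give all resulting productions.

TB → b; S → b; P → b; Q → b; S → P TB; P → P Q; Q → Q Q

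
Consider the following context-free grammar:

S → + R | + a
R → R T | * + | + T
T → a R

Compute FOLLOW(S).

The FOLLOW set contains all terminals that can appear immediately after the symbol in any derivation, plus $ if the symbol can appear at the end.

We compute FOLLOW(S) using the standard algorithm.
FOLLOW(S) starts with {$}.
FIRST(R) = {*, +}
FIRST(S) = {+}
FIRST(T) = {a}
FOLLOW(R) = {$, a}
FOLLOW(S) = {$}
FOLLOW(T) = {$, a}
Therefore, FOLLOW(S) = {$}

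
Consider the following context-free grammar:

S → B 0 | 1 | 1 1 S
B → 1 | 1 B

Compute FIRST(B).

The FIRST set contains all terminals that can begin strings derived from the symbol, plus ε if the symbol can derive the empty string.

We compute FIRST(B) using the standard algorithm.
FIRST(B) = {1}
FIRST(S) = {1}
Therefore, FIRST(B) = {1}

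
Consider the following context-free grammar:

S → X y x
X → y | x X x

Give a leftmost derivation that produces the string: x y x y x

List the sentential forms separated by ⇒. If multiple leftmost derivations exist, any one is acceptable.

S ⇒ X y x ⇒ x X x y x ⇒ x y x y x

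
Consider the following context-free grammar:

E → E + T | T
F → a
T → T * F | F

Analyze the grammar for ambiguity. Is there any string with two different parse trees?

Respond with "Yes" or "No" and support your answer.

No - the grammar is unambiguous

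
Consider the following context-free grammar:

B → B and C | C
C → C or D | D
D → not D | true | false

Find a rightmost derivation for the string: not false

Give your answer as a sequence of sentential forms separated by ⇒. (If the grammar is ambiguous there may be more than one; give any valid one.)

B ⇒ C ⇒ D ⇒ not D ⇒ not false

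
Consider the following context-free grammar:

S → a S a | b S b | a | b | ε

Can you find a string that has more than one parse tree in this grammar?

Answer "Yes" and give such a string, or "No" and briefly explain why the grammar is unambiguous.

No - the grammar is unambiguous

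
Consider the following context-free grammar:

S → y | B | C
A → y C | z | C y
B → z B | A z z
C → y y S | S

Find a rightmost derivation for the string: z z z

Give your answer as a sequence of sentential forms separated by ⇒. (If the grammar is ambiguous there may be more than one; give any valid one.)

S ⇒ B ⇒ A z z ⇒ z z z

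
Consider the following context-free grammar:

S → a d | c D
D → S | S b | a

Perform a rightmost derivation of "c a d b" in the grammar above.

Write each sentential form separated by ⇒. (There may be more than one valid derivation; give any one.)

S ⇒ c D ⇒ c S b ⇒ c a d b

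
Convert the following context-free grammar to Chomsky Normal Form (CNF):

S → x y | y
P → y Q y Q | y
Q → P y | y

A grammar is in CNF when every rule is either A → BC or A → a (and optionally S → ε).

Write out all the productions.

TX → x; TY → y; S → y; P → y; Q → y; S → TX TY; P → TY X0; X0 → Q X1; X1 → TY Q; Q → P TY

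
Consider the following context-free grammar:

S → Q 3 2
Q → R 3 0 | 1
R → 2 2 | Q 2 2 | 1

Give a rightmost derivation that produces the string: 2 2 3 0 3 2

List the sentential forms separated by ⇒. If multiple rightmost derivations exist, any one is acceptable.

S ⇒ Q 3 2 ⇒ R 3 0 3 2 ⇒ 2 2 3 0 3 2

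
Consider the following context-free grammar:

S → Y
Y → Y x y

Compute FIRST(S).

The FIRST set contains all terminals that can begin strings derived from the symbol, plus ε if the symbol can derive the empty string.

We compute FIRST(S) using the standard algorithm.
FIRST(S) = {}
FIRST(Y) = {}
Therefore, FIRST(S) = {}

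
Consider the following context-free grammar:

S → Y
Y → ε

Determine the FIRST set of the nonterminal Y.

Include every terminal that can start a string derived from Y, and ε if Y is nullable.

We compute FIRST(Y) using the standard algorithm.
FIRST(S) = {ε}
FIRST(Y) = {ε}
Therefore, FIRST(Y) = {ε}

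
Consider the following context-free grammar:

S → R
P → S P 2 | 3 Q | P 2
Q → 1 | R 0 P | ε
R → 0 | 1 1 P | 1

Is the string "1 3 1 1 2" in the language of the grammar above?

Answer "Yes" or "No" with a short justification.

No - no valid derivation exists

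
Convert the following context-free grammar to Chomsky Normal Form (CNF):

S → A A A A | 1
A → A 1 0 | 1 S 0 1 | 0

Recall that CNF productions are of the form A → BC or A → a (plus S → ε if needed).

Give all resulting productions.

S → 1; T1 → 1; T0 → 0; A → 0; S → A X0; X0 → A X1; X1 → A A; A → A X2; X2 → T1 T0; A → T1 X3; X3 → S X4; X4 → T0 T1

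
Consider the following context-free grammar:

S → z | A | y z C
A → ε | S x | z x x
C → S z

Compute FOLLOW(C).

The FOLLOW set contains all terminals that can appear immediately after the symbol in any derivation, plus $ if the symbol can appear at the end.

We compute FOLLOW(C) using the standard algorithm.
FOLLOW(S) starts with {$}.
FIRST(A) = {x, y, z, ε}
FIRST(C) = {x, y, z}
FIRST(S) = {x, y, z, ε}
FOLLOW(A) = {$, x, z}
FOLLOW(C) = {$, x, z}
FOLLOW(S) = {$, x, z}
Therefore, FOLLOW(C) = {$, x, z}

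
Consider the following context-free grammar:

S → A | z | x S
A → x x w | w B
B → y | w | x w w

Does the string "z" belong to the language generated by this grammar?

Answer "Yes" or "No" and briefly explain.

Yes - a valid derivation exists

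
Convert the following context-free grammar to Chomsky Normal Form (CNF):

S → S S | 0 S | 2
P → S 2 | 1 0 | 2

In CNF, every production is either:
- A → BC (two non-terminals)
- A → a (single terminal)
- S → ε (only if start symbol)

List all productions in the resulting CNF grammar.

T0 → 0; S → 2; T2 → 2; T1 → 1; P → 2; S → S S; S → T0 S; P → S T2; P → T1 T0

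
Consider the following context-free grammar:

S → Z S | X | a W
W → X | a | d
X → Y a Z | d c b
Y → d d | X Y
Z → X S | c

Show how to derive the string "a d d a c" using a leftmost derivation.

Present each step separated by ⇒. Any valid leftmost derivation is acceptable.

S ⇒ a W ⇒ a X ⇒ a Y a Z ⇒ a d d a Z ⇒ a d d a c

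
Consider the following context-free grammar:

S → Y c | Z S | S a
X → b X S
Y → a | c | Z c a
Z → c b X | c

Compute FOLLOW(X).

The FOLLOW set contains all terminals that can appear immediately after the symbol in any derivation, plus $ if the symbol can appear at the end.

We compute FOLLOW(X) using the standard algorithm.
FOLLOW(S) starts with {$}.
FIRST(S) = {a, c}
FIRST(X) = {b}
FIRST(Y) = {a, c}
FIRST(Z) = {c}
FOLLOW(S) = {$, a, c}
FOLLOW(X) = {a, c}
FOLLOW(Y) = {c}
FOLLOW(Z) = {a, c}
Therefore, FOLLOW(X) = {a, c}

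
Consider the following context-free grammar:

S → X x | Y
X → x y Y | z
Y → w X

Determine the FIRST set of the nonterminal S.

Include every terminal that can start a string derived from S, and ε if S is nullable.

We compute FIRST(S) using the standard algorithm.
FIRST(S) = {w, x, z}
FIRST(X) = {x, z}
FIRST(Y) = {w}
Therefore, FIRST(S) = {w, x, z}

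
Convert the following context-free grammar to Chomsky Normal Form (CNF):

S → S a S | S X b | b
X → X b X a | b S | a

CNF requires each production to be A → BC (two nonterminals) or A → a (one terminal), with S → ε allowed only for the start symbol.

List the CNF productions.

TA → a; TB → b; S → b; X → a; S → S X0; X0 → TA S; S → S X1; X1 → X TB; X → X X2; X2 → TB X3; X3 → X TA; X → TB S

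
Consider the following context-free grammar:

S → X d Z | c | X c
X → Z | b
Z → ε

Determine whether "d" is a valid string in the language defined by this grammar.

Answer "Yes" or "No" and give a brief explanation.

Yes - a valid derivation exists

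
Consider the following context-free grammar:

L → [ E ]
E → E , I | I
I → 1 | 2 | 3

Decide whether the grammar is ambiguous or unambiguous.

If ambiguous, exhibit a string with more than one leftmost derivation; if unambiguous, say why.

Unambiguous - every string in the language has a unique leftmost derivation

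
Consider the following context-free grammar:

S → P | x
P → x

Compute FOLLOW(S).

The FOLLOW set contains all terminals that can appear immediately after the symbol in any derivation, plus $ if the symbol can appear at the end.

We compute FOLLOW(S) using the standard algorithm.
FOLLOW(S) starts with {$}.
FIRST(P) = {x}
FIRST(S) = {x}
FOLLOW(P) = {$}
FOLLOW(S) = {$}
Therefore, FOLLOW(S) = {$}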